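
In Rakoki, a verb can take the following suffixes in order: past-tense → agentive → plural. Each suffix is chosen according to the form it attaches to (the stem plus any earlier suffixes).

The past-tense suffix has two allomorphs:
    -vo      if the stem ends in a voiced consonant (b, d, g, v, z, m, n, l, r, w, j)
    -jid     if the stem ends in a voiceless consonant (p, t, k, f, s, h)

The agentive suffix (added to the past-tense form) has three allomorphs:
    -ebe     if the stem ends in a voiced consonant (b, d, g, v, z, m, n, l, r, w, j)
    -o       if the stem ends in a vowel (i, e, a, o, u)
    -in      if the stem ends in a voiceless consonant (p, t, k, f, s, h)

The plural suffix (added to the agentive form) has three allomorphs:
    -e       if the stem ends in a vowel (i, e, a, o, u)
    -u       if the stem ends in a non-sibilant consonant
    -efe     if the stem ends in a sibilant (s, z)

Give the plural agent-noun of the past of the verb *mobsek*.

mobsekjidebee

Since the final consonant of *mobsek* is /k/ (voiceless), it takes -jid, giving *mobsekjid*.
The past-tense form *mobsekjid*: final sound = /d/, a voiced consonant → -ebe → *mobsekjidebe*.
The agentive form *mobsekjidebe* — final sound /e/ (a vowel) → -e → *mobsekjidebee*.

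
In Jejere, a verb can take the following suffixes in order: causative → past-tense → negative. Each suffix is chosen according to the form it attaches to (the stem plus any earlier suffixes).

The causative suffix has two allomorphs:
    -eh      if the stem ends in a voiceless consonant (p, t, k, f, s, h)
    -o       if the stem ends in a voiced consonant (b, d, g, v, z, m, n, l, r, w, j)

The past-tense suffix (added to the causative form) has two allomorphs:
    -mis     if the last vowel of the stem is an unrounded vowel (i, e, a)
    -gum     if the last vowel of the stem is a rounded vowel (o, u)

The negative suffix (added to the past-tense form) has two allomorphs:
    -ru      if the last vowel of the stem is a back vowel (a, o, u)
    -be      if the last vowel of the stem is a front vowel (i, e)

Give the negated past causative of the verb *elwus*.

elwusehmisbe

*elwus*: final consonant = /s/, voiceless → -eh → *elwuseh*.
The causative form *elwuseh* — last vowel /e/ (an unrounded vowel) → -mis → *elwusehmis*.
The past-tense form *elwusehmis* — last vowel /i/ (a front vowel) → -be → *elwusehmisbe*.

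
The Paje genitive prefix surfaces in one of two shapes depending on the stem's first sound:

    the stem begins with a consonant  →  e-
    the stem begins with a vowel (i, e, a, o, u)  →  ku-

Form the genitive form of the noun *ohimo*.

kuohimo

*ohimo* — first sound /o/ (a vowel) → ku- → *kuohimo*.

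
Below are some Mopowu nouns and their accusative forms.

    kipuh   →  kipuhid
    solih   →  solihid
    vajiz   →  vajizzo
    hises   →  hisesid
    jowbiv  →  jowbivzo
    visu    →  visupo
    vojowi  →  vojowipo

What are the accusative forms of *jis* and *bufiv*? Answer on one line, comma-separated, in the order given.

jisid, bufivzo

The pattern is voicing of the final sound: -id when the stem ends in a voiceless consonant (*kipuh*, *solih*, *hises*); -zo when the stem ends in a voiced consonant (*vajiz*, *jowbiv*); -po when the stem ends in a vowel (*visu*, *vojowi*).
Since the final sound of *jis* is /s/ (a voiceless consonant), it takes -id, giving *jisid*.
The final sound of *bufiv* is /v/, which is a voiced consonant, so the suffix is -zo, giving *bufivzo*.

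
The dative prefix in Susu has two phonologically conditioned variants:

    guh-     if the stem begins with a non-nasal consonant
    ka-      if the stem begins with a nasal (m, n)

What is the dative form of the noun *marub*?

*marub* — first consonant /m/ (a nasal) → ka- → *kamarub*.

kamarub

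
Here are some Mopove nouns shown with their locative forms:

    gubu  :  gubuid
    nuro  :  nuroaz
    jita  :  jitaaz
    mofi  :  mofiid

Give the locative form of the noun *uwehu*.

uwehuid

The suffix is conditioned by the last vowel: -id when the last vowel of the stem is a high vowel (*gubu*, *mofi*); -az when the last vowel of the stem is a non-high vowel (*nuro*, *jita*).
*uwehu*: last vowel = /u/, a high vowel → -id → *uwehuid*.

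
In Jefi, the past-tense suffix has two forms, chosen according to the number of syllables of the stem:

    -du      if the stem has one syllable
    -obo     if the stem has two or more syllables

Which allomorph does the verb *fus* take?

-du

With one syllable, *fus* takes -du.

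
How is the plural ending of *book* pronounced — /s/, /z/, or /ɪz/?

The stem *book* ends in a voiceless non-sibilant consonant.
The plural suffix surfaces as /ɪz/ after sibilants, /s/ after other voiceless consonants, and /z/ after other voiced sounds.
So the plural -s on *book* is pronounced /s/.

/s/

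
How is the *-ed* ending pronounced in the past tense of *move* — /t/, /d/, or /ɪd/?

The stem *move* ends in a voiced sound other than /d/.
The -ed suffix is realized as /ɪd/ after /t, d/; as /t/ after other voiceless consonants; and as /d/ after other voiced sounds.
So -ed on *move* is pronounced /d/.

/d/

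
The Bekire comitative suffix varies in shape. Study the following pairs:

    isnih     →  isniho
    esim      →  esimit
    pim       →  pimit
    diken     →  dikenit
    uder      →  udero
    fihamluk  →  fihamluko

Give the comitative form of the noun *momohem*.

momohemit

The pattern is nasality of the final consonant: -it when the stem ends in a nasal (*esim*, *pim*, *diken*); -o when the stem ends in a non-nasal consonant (*isnih*, *uder*, *fihamluk*).
Since the final consonant of *momohem* is /m/ (a nasal), it takes -it, giving *momohemit*.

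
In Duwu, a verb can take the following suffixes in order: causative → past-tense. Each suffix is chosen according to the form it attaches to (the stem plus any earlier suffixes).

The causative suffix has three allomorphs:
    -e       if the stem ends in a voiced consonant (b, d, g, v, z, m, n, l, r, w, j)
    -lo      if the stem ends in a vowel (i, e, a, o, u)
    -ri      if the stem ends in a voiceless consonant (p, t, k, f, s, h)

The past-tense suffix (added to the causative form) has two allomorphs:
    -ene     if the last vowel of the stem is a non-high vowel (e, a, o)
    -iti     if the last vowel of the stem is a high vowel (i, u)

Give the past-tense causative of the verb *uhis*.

Since the final sound of *uhis* is /s/ (a voiceless consonant), it takes -ri, giving *uhisri*.
The causative form *uhisri*: last vowel = /i/, a high vowel → -iti → *uhisriiti*.

uhisriiti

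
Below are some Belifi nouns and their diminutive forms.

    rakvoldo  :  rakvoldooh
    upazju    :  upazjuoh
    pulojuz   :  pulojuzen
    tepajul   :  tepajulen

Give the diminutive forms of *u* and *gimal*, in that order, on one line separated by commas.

The pattern is consonant vs. vowel: -en when the stem ends in a consonant (*pulojuz*, *tepajul*); -oh when the stem ends in a vowel (*rakvoldo*, *upazju*).
*u* — final sound /u/ (a vowel) → -oh → *uoh*.
The final sound of *gimal* is /l/, which is a consonant, so the suffix is -en, giving *gimalen*.

uoh, gimalen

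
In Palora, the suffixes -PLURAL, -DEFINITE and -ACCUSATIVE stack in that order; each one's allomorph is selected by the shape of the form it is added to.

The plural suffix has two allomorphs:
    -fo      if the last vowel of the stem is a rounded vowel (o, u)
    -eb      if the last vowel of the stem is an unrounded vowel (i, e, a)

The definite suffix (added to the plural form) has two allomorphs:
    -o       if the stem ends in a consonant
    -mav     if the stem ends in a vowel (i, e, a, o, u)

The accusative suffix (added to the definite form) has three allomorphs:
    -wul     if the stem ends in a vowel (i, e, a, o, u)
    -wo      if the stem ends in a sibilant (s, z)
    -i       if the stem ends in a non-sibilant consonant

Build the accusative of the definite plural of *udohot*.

The last vowel of *udohot* is /o/, which is a rounded vowel, so the plural suffix is -fo, giving *udohotfo*.
The plural form *udohotfo* — final sound /o/ (a vowel) → -mav → *udohotfomav*.
Since the final sound of the definite form *udohotfomav* is /v/ (a non-sibilant consonant), it takes -i, giving *udohotfomavi*.

udohotfomavi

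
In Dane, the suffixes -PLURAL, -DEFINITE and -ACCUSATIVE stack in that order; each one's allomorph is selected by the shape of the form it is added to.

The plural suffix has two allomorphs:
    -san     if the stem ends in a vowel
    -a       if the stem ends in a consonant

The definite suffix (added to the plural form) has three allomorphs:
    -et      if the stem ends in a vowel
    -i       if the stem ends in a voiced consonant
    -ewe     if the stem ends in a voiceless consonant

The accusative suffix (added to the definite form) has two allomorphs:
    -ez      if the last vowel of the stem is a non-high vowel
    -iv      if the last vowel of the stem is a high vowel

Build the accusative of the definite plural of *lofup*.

*lofup* — final sound /p/ (a consonant) → -a → *lofupa*.
The final sound of the plural form *lofupa* is /a/, which is a vowel, so the definite suffix is -et, giving *lofupaet*.
The last vowel of the definite form *lofupaet* is /e/, which is a non-high vowel, so the accusative suffix is -ez, giving *lofupaetez*.

lofupaetez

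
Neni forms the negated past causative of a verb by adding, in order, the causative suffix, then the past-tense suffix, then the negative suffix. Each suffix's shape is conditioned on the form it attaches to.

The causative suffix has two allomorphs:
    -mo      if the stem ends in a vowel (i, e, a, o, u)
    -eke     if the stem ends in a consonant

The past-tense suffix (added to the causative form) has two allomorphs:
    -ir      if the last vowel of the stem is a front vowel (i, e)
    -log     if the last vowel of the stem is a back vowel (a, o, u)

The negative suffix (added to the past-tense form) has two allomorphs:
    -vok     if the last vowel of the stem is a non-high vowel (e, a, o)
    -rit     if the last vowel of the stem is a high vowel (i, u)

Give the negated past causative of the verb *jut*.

jutekeirrit

Since the final sound of *jut* is /t/ (a consonant), it takes -eke, giving *juteke*.
The causative form *juteke* — last vowel /e/ (a front vowel) → -ir → *jutekeir*.
The last vowel of the past-tense form *jutekeir* is /i/, which is a high vowel, so the negative suffix is -rit, giving *jutekeirrit*.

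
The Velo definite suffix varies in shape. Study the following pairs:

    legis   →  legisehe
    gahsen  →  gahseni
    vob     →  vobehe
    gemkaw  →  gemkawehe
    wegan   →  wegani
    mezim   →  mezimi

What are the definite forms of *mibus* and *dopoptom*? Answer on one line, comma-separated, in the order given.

mibusehe, dopoptomi

The suffix is conditioned by the final consonant: -i when the stem ends in a nasal (*gahsen*, *wegan*, *mezim*); -ehe when the stem ends in a non-nasal consonant (*legis*, *vob*, *gemkaw*).
*mibus*: final consonant = /s/, non-nasal → -ehe → *mibusehe*.
*dopoptom*: final consonant = /m/, a nasal → -i → *dopoptomi*.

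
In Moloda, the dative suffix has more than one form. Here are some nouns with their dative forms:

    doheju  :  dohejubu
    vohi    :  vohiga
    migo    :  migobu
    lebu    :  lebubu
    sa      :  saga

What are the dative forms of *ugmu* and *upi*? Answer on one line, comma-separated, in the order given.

ugmubu, upiga

The pattern is rounding harmony: -bu when the last vowel of the stem is a rounded vowel (*doheju*, *migo*, *lebu*); -ga when the last vowel of the stem is an unrounded vowel (*vohi*, *sa*).
*ugmu* — last vowel /u/ (a rounded vowel) → -bu → *ugmubu*.
*upi* — last vowel /i/ (an unrounded vowel) → -ga → *upiga*.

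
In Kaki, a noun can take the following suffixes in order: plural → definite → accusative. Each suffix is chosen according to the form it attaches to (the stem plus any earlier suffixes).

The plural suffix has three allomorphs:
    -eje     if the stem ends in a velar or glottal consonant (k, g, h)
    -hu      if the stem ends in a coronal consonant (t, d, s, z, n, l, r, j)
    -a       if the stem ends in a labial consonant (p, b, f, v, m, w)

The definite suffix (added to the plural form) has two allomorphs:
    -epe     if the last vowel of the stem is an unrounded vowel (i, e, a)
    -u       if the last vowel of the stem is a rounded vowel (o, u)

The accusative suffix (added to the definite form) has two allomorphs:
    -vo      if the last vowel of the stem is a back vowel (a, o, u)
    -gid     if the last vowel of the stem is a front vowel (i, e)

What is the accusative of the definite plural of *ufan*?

The final consonant of *ufan* is /n/, which is coronal, so the plural suffix is -hu, giving *ufanhu*.
The plural form *ufanhu*: last vowel = /u/, a rounded vowel → -u → *ufanhuu*.
The definite form *ufanhuu*: last vowel = /u/, a back vowel → -vo → *ufanhuuvo*.

ufanhuuvo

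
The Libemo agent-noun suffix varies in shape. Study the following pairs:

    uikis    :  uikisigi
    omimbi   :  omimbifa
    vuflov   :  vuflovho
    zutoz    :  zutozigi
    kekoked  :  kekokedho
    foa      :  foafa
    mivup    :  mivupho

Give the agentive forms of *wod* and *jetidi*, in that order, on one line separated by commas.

wodho, jetidifa

The pattern is sibilance of the final sound: -igi when the stem ends in a sibilant (*uikis*, *zutoz*); -ho when the stem ends in a non-sibilant consonant (*vuflov*, *kekoked*, *mivup*); -fa when the stem ends in a vowel (*omimbi*, *foa*).
*wod*: final sound = /d/, a non-sibilant consonant → -ho → *wodho*.
Since the final sound of *jetidi* is /i/ (a vowel), it takes -fa, giving *jetidifa*.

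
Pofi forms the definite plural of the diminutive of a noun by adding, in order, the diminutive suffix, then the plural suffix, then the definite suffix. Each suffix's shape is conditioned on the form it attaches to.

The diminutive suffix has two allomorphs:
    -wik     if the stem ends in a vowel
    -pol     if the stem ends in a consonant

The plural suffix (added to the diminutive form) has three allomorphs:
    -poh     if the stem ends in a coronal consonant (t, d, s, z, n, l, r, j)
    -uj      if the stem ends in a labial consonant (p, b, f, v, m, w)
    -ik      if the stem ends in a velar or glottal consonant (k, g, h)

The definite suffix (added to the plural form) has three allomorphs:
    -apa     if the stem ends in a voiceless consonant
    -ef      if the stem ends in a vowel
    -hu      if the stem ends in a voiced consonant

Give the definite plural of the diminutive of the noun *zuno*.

The final sound of *zuno* is /o/, which is a vowel, so the diminutive suffix is -wik, giving *zunowik*.
Since the final consonant of the diminutive form *zunowik* is /k/ (velar/glottal), it takes -ik, giving *zunowikik*.
Since the final sound of the plural form *zunowikik* is /k/ (a voiceless consonant), it takes -apa, giving *zunowikikapa*.

zunowikikapa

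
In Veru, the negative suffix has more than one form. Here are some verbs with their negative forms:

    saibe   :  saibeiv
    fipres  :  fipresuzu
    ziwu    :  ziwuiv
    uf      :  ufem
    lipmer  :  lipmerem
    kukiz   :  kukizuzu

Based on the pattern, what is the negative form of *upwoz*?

upwozuzu

The suffix is conditioned by the final sound: -uzu when the stem ends in a sibilant (*fipres*, *kukiz*); -em when the stem ends in a non-sibilant consonant (*uf*, *lipmer*); -iv when the stem ends in a vowel (*saibe*, *ziwu*).
*upwoz*: final sound = /z/, a sibilant → -uzu → *upwozuzu*.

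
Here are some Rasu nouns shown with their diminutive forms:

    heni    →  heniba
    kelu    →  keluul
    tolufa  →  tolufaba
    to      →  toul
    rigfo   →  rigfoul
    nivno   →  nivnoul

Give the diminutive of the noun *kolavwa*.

kolavwaba

The pattern is rounding harmony: -ul when the last vowel of the stem is a rounded vowel (*kelu*, *to*, *rigfo*, *nivno*); -ba when the last vowel of the stem is an unrounded vowel (*heni*, *tolufa*).
Since the last vowel of *kolavwa* is /a/ (an unrounded vowel), it takes -ba, giving *kolavwaba*.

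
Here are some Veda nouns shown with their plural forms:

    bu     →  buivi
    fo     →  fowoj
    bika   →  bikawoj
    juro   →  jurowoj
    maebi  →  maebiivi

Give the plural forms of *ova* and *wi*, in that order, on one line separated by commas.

ovawoj, wiivi

Looking at the last vowel of each stem: -ivi when the last vowel of the stem is a high vowel (*bu*, *maebi*); -woj when the last vowel of the stem is a non-high vowel (*fo*, *bika*, *juro*).
The last vowel of *ova* is /a/, which is a non-high vowel, so the suffix is -woj, giving *ovawoj*.
The last vowel of *wi* is /i/, which is a high vowel, so the suffix is -ivi, giving *wiivi*.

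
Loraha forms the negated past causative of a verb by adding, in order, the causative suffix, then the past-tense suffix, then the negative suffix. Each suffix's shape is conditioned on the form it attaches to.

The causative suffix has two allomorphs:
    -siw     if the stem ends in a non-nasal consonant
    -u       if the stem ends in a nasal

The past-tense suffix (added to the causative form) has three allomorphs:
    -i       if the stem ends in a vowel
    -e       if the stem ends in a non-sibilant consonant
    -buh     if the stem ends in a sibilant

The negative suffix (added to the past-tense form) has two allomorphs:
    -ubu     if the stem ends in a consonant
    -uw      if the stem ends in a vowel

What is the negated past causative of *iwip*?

*iwip*: final consonant = /p/, non-nasal → -siw → *iwipsiw*.
Since the final sound of the causative form *iwipsiw* is /w/ (a non-sibilant consonant), it takes -e, giving *iwipsiwe*.
The past-tense form *iwipsiwe* — final sound /e/ (a vowel) → -uw → *iwipsiweuw*.

iwipsiweuw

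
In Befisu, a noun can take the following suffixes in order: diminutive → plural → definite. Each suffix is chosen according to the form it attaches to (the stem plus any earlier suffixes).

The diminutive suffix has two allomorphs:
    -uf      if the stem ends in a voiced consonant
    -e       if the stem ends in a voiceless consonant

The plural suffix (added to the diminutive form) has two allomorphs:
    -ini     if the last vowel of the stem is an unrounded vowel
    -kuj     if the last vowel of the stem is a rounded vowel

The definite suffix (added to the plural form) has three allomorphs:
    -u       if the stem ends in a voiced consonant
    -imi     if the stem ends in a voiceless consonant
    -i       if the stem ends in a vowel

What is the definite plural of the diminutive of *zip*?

Since the final consonant of *zip* is /p/ (voiceless), it takes -e, giving *zipe*.
The diminutive form *zipe* — last vowel /e/ (an unrounded vowel) → -ini → *zipeini*.
The plural form *zipeini*: final sound = /i/, a vowel → -i → *zipeinii*.

zipeinii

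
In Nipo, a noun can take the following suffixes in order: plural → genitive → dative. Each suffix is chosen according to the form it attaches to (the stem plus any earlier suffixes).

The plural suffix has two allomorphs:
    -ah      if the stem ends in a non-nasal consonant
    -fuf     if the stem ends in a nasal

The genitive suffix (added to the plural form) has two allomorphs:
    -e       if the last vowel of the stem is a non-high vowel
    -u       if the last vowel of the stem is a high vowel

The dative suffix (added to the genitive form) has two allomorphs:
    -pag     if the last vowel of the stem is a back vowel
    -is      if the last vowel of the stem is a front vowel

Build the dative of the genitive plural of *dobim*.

*dobim*: final consonant = /m/, a nasal → -fuf → *dobimfuf*.
The plural form *dobimfuf* — last vowel /u/ (a high vowel) → -u → *dobimfufu*.
The genitive form *dobimfufu* — last vowel /u/ (a back vowel) → -pag → *dobimfufupag*.

dobimfufupag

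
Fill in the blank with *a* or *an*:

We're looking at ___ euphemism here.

a

The indefinite article is chosen by the initial *sound* of the following word, not its spelling.
*euphemism* begins with the sound /juː/ (eu pronounced /juː/) — a consonant sound.
So the article is *a*: We're looking at a euphemism here.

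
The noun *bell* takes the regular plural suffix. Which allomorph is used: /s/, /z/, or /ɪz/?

The stem *bell* ends in a voiced non-sibilant sound.
The plural suffix surfaces as /ɪz/ after sibilants, /s/ after other voiceless consonants, and /z/ after other voiced sounds.
So the plural -s on *bell* is pronounced /z/.

/z/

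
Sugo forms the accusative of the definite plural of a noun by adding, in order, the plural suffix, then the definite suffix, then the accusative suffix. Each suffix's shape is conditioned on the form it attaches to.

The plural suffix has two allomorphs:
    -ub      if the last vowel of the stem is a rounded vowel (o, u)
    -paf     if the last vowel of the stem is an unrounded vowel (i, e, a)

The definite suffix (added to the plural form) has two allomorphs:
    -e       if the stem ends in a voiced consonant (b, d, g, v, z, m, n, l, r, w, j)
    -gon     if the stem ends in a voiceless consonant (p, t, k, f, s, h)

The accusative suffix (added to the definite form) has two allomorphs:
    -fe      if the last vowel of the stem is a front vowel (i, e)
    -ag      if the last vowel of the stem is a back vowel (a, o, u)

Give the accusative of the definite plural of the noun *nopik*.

*nopik* — last vowel /i/ (an unrounded vowel) → -paf → *nopikpaf*.
Since the final consonant of the plural form *nopikpaf* is /f/ (voiceless), it takes -gon, giving *nopikpafgon*.
The last vowel of the definite form *nopikpafgon* is /o/, which is a back vowel, so the accusative suffix is -ag, giving *nopikpafgonag*.

nopikpafgonag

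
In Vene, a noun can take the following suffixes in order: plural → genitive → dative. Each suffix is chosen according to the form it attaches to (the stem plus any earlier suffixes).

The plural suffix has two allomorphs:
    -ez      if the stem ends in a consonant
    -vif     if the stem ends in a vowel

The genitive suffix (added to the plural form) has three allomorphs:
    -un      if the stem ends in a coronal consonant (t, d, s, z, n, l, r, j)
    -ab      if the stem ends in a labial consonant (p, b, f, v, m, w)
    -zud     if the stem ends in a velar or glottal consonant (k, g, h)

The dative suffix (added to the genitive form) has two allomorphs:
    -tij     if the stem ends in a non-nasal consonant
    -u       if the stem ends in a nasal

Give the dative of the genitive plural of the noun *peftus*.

peftusezunu

The final sound of *peftus* is /s/, which is a consonant, so the plural suffix is -ez, giving *peftusez*.
The plural form *peftusez*: final consonant = /z/, coronal → -un → *peftusezun*.
The final consonant of the genitive form *peftusezun* is /n/, which is a nasal, so the dative suffix is -u, giving *peftusezunu*.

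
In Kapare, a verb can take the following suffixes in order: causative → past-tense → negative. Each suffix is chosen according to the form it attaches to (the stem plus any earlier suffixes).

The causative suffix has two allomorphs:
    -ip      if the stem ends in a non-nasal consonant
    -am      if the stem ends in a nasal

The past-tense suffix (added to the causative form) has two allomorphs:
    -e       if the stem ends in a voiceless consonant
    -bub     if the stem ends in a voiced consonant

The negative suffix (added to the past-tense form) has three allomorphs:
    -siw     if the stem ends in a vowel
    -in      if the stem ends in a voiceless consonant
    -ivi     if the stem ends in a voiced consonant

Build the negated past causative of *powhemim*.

powhemimambubivi

Since the final consonant of *powhemim* is /m/ (a nasal), it takes -am, giving *powhemimam*.
Since the final consonant of the causative form *powhemimam* is /m/ (voiced), it takes -bub, giving *powhemimambub*.
The past-tense form *powhemimambub* — final sound /b/ (a voiced consonant) → -ivi → *powhemimambubivi*.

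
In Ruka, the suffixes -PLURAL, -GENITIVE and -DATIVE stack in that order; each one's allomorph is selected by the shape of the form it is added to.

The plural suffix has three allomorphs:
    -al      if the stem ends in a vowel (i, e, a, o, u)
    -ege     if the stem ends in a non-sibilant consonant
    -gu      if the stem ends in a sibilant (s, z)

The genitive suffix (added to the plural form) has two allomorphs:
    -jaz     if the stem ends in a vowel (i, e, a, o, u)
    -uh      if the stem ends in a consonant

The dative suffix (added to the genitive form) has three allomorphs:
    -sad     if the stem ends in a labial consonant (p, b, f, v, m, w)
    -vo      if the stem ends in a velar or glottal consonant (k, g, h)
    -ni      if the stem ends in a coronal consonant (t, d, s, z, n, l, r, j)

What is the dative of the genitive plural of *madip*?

*madip*: final sound = /p/, a non-sibilant consonant → -ege → *madipege*.
The final sound of the plural form *madipege* is /e/, which is a vowel, so the genitive suffix is -jaz, giving *madipegejaz*.
The genitive form *madipegejaz* — final consonant /z/ (coronal) → -ni → *madipegejazni*.

madipegejazni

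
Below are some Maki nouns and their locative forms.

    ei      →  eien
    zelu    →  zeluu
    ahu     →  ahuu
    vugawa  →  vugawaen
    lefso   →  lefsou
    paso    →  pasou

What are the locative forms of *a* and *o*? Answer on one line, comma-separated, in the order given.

aen, ou

Looking at the last vowel of each stem: -u when the last vowel of the stem is a rounded vowel (*zelu*, *ahu*, *lefso*, *paso*); -en when the last vowel of the stem is an unrounded vowel (*ei*, *vugawa*).
*a* — last vowel /a/ (an unrounded vowel) → -en → *aen*.
*o*: last vowel = /o/, a rounded vowel → -u → *ou*.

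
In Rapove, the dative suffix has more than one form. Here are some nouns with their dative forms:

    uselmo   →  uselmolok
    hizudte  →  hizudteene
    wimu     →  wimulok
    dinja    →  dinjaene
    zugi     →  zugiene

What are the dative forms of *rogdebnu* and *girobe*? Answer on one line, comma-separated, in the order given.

rogdebnulok, girobeene

The pattern is rounding harmony: -lok when the last vowel of the stem is a rounded vowel (*uselmo*, *wimu*); -ene when the last vowel of the stem is an unrounded vowel (*hizudte*, *dinja*, *zugi*).
*rogdebnu*: last vowel = /u/, a rounded vowel → -lok → *rogdebnulok*.
*girobe* — last vowel /e/ (an unrounded vowel) → -ene → *girobeene*.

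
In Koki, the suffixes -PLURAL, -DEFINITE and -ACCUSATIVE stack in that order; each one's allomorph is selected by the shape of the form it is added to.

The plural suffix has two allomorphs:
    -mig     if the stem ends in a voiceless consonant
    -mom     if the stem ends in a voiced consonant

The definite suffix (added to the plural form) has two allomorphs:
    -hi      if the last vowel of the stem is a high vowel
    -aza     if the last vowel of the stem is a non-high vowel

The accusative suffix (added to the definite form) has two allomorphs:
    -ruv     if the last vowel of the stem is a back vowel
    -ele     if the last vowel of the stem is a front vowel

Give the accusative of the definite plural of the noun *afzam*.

Since the final consonant of *afzam* is /m/ (voiced), it takes -mom, giving *afzammom*.
The plural form *afzammom* — last vowel /o/ (a non-high vowel) → -aza → *afzammomaza*.
The last vowel of the definite form *afzammomaza* is /a/, which is a back vowel, so the accusative suffix is -ruv, giving *afzammomazaruv*.

afzammomazaruv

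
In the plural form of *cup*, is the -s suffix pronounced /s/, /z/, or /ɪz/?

The stem *cup* ends in a voiceless non-sibilant consonant.
The plural suffix surfaces as /ɪz/ after sibilants, /s/ after other voiceless consonants, and /z/ after other voiced sounds.
So the plural -s on *cup* is pronounced /s/.

/s/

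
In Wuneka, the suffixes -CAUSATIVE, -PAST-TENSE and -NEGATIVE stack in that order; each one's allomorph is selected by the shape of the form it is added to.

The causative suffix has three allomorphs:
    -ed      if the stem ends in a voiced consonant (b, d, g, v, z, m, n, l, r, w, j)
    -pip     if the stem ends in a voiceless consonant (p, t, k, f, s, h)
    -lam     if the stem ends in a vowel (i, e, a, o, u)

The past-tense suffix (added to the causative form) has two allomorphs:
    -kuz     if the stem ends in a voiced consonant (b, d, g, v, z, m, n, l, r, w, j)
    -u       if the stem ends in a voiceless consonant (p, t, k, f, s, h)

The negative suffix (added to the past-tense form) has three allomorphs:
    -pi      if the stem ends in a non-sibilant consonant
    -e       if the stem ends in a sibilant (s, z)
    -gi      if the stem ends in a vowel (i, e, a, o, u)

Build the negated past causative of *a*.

alamkuze

*a* — final sound /a/ (a vowel) → -lam → *alam*.
The causative form *alam* — final consonant /m/ (voiced) → -kuz → *alamkuz*.
The past-tense form *alamkuz*: final sound = /z/, a sibilant → -e → *alamkuze*.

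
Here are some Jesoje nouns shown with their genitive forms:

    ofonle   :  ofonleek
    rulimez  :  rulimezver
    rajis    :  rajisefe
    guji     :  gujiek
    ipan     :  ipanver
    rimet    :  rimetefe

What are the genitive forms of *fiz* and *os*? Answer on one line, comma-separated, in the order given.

fizver, osefe

Looking at the final sound of each stem: -efe when the stem ends in a voiceless consonant (*rajis*, *rimet*); -ver when the stem ends in a voiced consonant (*rulimez*, *ipan*); -ek when the stem ends in a vowel (*ofonle*, *guji*).
Since the final sound of *fiz* is /z/ (a voiced consonant), it takes -ver, giving *fizver*.
*os*: final sound = /s/, a voiceless consonant → -efe → *osefe*.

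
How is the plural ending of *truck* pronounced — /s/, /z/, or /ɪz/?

/s/

The stem *truck* ends in a voiceless non-sibilant consonant.
The plural suffix surfaces as /ɪz/ after sibilants, /s/ after other voiceless consonants, and /z/ after other voiced sounds.
So the plural -s on *truck* is pronounced /s/.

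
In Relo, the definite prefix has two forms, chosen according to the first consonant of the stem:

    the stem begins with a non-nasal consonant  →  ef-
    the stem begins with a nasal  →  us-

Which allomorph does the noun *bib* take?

*bib*: first consonant = /b/, non-nasal → ef-.

ef-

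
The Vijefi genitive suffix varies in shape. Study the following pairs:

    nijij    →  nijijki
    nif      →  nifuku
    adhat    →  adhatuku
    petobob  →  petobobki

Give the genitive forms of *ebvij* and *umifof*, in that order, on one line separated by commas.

The alternation tracks the final consonant of the stem — -uku when the stem ends in a voiceless consonant (*nif*, *adhat*); -ki when the stem ends in a voiced consonant (*nijij*, *petobob*).
*ebvij* — final consonant /j/ (voiced) → -ki → *ebvijki*.
Since the final consonant of *umifof* is /f/ (voiceless), it takes -uku, giving *umifofuku*.

ebvijki, umifofuku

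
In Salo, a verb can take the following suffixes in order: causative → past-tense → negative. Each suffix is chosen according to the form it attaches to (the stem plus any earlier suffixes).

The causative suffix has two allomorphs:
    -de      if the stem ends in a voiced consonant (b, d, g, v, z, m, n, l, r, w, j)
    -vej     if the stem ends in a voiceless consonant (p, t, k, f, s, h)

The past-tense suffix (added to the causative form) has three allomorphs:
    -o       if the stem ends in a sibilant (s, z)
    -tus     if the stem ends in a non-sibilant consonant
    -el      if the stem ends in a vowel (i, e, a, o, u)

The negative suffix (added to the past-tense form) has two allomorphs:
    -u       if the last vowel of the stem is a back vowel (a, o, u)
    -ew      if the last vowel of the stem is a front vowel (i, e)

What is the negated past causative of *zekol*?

zekoldeelew

The final consonant of *zekol* is /l/, which is voiced, so the causative suffix is -de, giving *zekolde*.
The causative form *zekolde* — final sound /e/ (a vowel) → -el → *zekoldeel*.
The past-tense form *zekoldeel*: last vowel = /e/, a front vowel → -ew → *zekoldeelew*.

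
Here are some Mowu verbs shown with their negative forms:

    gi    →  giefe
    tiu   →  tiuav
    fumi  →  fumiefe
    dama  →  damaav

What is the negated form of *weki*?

wekiefe

Looking at the last vowel of each stem: -efe when the last vowel of the stem is a front vowel (*gi*, *fumi*); -av when the last vowel of the stem is a back vowel (*tiu*, *dama*).
*weki*: last vowel = /i/, a front vowel → -efe → *wekiefe*.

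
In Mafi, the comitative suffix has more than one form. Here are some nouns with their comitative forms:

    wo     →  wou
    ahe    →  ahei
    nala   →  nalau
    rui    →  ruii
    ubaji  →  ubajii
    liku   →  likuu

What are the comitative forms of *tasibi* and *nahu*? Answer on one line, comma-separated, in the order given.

tasibii, nahuu

Looking at the last vowel of each stem: -i when the last vowel of the stem is a front vowel (*ahe*, *rui*, *ubaji*); -u when the last vowel of the stem is a back vowel (*wo*, *nala*, *liku*).
*tasibi*: last vowel = /i/, a front vowel → -i → *tasibii*.
*nahu*: last vowel = /u/, a back vowel → -u → *nahuu*.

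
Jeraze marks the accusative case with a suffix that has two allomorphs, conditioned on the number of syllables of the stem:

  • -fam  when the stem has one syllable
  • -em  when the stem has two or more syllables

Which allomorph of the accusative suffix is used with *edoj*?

With 2 syllables, *edoj* takes -em.

-em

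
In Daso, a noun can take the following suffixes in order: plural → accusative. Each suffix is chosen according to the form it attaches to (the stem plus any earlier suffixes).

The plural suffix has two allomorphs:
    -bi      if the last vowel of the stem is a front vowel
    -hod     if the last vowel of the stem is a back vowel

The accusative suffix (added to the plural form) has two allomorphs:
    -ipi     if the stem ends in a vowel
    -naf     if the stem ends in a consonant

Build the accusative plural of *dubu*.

The last vowel of *dubu* is /u/, which is a back vowel, so the plural suffix is -hod, giving *dubuhod*.
The final sound of the plural form *dubuhod* is /d/, which is a consonant, so the accusative suffix is -naf, giving *dubuhodnaf*.

dubuhodnaf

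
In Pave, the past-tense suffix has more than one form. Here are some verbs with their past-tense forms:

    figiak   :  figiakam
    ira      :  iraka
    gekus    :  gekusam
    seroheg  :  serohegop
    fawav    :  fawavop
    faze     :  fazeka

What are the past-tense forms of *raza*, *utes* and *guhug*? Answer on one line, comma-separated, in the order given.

The suffix is conditioned by the final sound: -am when the stem ends in a voiceless consonant (*figiak*, *gekus*); -op when the stem ends in a voiced consonant (*seroheg*, *fawav*); -ka when the stem ends in a vowel (*ira*, *faze*).
The final sound of *raza* is /a/, which is a vowel, so the suffix is -ka, giving *razaka*.
*utes*: final sound = /s/, a voiceless consonant → -am → *utesam*.
*guhug*: final sound = /g/, a voiced consonant → -op → *guhugop*.

razaka, utesam, guhugop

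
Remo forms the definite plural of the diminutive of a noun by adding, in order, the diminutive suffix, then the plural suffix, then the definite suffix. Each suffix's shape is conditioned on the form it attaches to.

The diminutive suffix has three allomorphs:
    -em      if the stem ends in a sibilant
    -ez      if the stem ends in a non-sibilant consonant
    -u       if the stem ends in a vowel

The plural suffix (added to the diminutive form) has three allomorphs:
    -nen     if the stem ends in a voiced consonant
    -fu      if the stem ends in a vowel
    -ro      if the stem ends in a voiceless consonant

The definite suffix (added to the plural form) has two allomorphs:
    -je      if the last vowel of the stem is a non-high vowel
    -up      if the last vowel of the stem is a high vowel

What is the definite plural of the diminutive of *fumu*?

fumuufuup

*fumu*: final sound = /u/, a vowel → -u → *fumuu*.
The diminutive form *fumuu*: final sound = /u/, a vowel → -fu → *fumuufu*.
Since the last vowel of the plural form *fumuufu* is /u/ (a high vowel), it takes -up, giving *fumuufuup*.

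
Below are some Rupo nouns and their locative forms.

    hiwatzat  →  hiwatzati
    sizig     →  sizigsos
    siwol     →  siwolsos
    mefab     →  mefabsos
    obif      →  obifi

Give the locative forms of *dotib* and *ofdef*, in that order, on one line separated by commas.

dotibsos, ofdefi

The pattern is voicing of the final consonant: -i when the stem ends in a voiceless consonant (*hiwatzat*, *obif*); -sos when the stem ends in a voiced consonant (*sizig*, *siwol*, *mefab*).
*dotib* — final consonant /b/ (voiced) → -sos → *dotibsos*.
Since the final consonant of *ofdef* is /f/ (voiceless), it takes -i, giving *ofdefi*.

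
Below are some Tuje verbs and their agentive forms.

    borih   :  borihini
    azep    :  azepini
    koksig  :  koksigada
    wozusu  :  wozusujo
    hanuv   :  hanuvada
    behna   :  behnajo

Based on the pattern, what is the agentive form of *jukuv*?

The alternation tracks the final sound of the stem — -ini when the stem ends in a voiceless consonant (*borih*, *azep*); -ada when the stem ends in a voiced consonant (*koksig*, *hanuv*); -jo when the stem ends in a vowel (*wozusu*, *behna*).
The final sound of *jukuv* is /v/, which is a voiced consonant, so the suffix is -ada, giving *jukuvada*.

jukuvada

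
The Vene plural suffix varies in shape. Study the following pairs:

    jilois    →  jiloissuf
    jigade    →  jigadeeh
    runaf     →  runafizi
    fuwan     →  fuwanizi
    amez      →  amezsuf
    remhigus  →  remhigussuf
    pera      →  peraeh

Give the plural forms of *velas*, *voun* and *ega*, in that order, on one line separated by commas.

The suffix is conditioned by the final sound: -suf when the stem ends in a sibilant (*jilois*, *amez*, *remhigus*); -izi when the stem ends in a non-sibilant consonant (*runaf*, *fuwan*); -eh when the stem ends in a vowel (*jigade*, *pera*).
*velas*: final sound = /s/, a sibilant → -suf → *velassuf*.
Since the final sound of *voun* is /n/ (a non-sibilant consonant), it takes -izi, giving *vounizi*.
*ega*: final sound = /a/, a vowel → -eh → *egaeh*.

velassuf, vounizi, egaeh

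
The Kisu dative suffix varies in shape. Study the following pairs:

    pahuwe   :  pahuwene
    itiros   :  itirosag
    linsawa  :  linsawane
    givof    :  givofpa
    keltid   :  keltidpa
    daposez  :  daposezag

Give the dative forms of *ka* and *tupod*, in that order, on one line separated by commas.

The alternation tracks the final sound of the stem — -ag when the stem ends in a sibilant (*itiros*, *daposez*); -pa when the stem ends in a non-sibilant consonant (*givof*, *keltid*); -ne when the stem ends in a vowel (*pahuwe*, *linsawa*).
The final sound of *ka* is /a/, which is a vowel, so the suffix is -ne, giving *kane*.
The final sound of *tupod* is /d/, which is a non-sibilant consonant, so the suffix is -pa, giving *tupodpa*.

kane, tupodpa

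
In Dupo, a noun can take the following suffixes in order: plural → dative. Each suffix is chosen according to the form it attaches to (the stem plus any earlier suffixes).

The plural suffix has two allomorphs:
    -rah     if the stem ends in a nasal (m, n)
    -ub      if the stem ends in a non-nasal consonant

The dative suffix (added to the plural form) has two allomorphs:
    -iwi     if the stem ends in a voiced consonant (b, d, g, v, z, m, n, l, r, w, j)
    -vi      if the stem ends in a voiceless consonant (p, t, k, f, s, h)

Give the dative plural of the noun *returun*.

returunrahvi

Since the final consonant of *returun* is /n/ (a nasal), it takes -rah, giving *returunrah*.
The plural form *returunrah*: final consonant = /h/, voiceless → -vi → *returunrahvi*.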